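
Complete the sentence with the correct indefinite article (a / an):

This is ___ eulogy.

The indefinite article is chosen by the initial *sound* of the following word, not its spelling.
*eulogy* begins with the sound /juː/ (eu pronounced /juː/) — a consonant sound.
So the article is *a*: This is a eulogy.

a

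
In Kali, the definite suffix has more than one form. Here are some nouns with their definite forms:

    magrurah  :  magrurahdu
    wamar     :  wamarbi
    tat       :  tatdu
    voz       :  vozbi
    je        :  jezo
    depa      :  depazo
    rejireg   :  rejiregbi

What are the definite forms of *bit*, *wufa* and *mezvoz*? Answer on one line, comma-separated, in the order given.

bitdu, wufazo, mezvozbi

The suffix is conditioned by the final sound: -du when the stem ends in a voiceless consonant (*magrurah*, *tat*); -bi when the stem ends in a voiced consonant (*wamar*, *voz*, *rejireg*); -zo when the stem ends in a vowel (*je*, *depa*).
Since the final sound of *bit* is /t/ (a voiceless consonant), it takes -du, giving *bitdu*.
*wufa* — final sound /a/ (a vowel) → -zo → *wufazo*.
The final sound of *mezvoz* is /z/, which is a voiced consonant, so the suffix is -bi, giving *mezvozbi*.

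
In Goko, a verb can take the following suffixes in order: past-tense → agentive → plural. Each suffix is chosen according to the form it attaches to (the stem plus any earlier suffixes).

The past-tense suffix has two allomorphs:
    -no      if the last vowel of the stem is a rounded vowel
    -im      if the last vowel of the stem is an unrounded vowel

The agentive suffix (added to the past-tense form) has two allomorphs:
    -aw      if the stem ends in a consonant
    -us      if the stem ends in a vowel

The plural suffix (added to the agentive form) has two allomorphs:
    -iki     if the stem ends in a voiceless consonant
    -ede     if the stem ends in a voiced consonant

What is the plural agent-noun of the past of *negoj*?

negojnousiki

*negoj* — last vowel /o/ (a rounded vowel) → -no → *negojno*.
The past-tense form *negojno* — final sound /o/ (a vowel) → -us → *negojnous*.
Since the final consonant of the agentive form *negojnous* is /s/ (voiceless), it takes -iki, giving *negojnousiki*.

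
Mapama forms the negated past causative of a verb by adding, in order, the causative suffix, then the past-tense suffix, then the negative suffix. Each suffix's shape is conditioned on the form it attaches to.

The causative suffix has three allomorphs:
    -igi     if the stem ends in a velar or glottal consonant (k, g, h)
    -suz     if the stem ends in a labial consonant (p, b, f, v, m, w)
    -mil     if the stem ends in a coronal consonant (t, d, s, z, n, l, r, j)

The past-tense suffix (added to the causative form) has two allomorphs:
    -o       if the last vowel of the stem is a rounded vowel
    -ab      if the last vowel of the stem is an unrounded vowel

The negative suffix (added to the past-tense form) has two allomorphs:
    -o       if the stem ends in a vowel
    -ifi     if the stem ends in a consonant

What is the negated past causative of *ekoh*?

Since the final consonant of *ekoh* is /h/ (velar/glottal), it takes -igi, giving *ekohigi*.
The causative form *ekohigi*: last vowel = /i/, an unrounded vowel → -ab → *ekohigiab*.
The past-tense form *ekohigiab* — final sound /b/ (a consonant) → -ifi → *ekohigiabifi*.

ekohigiabifi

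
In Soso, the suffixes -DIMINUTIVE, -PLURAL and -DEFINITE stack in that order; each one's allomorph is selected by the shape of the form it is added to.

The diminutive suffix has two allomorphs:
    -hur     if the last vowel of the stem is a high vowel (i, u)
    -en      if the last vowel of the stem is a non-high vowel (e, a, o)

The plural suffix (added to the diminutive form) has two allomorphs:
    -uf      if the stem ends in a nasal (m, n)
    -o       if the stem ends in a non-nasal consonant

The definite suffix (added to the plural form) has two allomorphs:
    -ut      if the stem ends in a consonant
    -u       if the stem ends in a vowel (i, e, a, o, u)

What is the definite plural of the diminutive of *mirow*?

mirowenufut

*mirow* — last vowel /o/ (a non-high vowel) → -en → *mirowen*.
The diminutive form *mirowen*: final consonant = /n/, a nasal → -uf → *mirowenuf*.
The plural form *mirowenuf* — final sound /f/ (a consonant) → -ut → *mirowenufut*.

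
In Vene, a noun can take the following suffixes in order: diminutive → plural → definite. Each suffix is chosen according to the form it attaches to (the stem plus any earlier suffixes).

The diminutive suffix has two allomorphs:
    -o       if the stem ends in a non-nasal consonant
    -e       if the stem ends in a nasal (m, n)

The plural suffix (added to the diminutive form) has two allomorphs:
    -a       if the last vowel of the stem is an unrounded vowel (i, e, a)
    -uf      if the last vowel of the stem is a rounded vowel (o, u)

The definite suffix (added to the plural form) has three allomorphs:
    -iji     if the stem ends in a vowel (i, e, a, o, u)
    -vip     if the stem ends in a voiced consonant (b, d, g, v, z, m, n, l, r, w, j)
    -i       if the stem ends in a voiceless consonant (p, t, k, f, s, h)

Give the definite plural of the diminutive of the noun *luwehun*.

Since the final consonant of *luwehun* is /n/ (a nasal), it takes -e, giving *luwehune*.
The diminutive form *luwehune*: last vowel = /e/, an unrounded vowel → -a → *luwehunea*.
Since the final sound of the plural form *luwehunea* is /a/ (a vowel), it takes -iji, giving *luwehuneaiji*.

luwehuneaiji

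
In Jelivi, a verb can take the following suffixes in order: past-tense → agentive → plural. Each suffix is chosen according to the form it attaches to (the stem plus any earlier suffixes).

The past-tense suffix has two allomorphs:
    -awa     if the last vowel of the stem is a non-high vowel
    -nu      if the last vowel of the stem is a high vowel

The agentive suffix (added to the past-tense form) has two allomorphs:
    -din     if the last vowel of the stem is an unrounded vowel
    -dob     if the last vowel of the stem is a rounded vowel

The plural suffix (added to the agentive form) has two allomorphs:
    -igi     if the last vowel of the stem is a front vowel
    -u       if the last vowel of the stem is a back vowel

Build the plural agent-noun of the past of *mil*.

*mil*: last vowel = /i/, a high vowel → -nu → *milnu*.
The last vowel of the past-tense form *milnu* is /u/, which is a rounded vowel, so the agentive suffix is -dob, giving *milnudob*.
The agentive form *milnudob* — last vowel /o/ (a back vowel) → -u → *milnudobu*.

milnudobu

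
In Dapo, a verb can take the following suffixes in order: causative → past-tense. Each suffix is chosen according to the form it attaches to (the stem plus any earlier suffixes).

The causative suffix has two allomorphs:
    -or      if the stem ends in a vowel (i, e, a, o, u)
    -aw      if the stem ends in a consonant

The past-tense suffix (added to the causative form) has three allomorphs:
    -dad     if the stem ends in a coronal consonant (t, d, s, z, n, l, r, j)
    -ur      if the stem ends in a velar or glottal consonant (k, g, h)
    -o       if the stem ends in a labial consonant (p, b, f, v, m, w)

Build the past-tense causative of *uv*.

uvawo

*uv* — final sound /v/ (a consonant) → -aw → *uvaw*.
The causative form *uvaw*: final consonant = /w/, labial → -o → *uvawo*.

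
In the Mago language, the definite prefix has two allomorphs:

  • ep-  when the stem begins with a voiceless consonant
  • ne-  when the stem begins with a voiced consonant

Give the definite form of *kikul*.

epkikul

The first consonant of *kikul* is /k/, which is voiceless, so the prefix is ep-, giving *epkikul*.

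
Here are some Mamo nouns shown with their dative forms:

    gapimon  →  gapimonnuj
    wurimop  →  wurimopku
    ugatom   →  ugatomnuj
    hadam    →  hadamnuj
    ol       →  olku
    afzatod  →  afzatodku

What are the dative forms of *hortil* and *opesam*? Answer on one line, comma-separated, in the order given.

hortilku, opesamnuj

The alternation tracks the final consonant of the stem — -nuj when the stem ends in a nasal (*gapimon*, *ugatom*, *hadam*); -ku when the stem ends in a non-nasal consonant (*wurimop*, *ol*, *afzatod*).
*hortil* — final consonant /l/ (non-nasal) → -ku → *hortilku*.
*opesam* — final consonant /m/ (a nasal) → -nuj → *opesamnuj*.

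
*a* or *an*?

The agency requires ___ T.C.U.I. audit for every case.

The indefinite article is chosen by the initial *sound* of the following word, not its spelling.
The initialism *T.C.U.I.* is read letter by letter; the first letter, T, is pronounced /tiː/, which begins with a consonant sound.
So the article is *a*: The agency requires a T.C.U.I. audit for every case.

a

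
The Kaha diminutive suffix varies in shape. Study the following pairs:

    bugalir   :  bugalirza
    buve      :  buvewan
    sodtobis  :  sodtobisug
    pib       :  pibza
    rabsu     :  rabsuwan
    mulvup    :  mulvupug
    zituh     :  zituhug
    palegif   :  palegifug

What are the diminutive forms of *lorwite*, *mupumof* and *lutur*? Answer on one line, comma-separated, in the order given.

Looking at the final sound of each stem: -ug when the stem ends in a voiceless consonant (*sodtobis*, *mulvup*, *zituh*, *palegif*); -za when the stem ends in a voiced consonant (*bugalir*, *pib*); -wan when the stem ends in a vowel (*buve*, *rabsu*).
*lorwite*: final sound = /e/, a vowel → -wan → *lorwitewan*.
Since the final sound of *mupumof* is /f/ (a voiceless consonant), it takes -ug, giving *mupumofug*.
*lutur*: final sound = /r/, a voiced consonant → -za → *luturza*.

lorwitewan, mupumofug, luturza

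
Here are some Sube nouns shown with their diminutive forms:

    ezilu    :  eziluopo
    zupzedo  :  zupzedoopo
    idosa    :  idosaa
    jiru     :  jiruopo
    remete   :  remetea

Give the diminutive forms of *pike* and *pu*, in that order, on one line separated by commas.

pikea, puopo

The pattern is rounding harmony: -opo when the last vowel of the stem is a rounded vowel (*ezilu*, *zupzedo*, *jiru*); -a when the last vowel of the stem is an unrounded vowel (*idosa*, *remete*).
*pike* — last vowel /e/ (an unrounded vowel) → -a → *pikea*.
Since the last vowel of *pu* is /u/ (a rounded vowel), it takes -opo, giving *puopo*.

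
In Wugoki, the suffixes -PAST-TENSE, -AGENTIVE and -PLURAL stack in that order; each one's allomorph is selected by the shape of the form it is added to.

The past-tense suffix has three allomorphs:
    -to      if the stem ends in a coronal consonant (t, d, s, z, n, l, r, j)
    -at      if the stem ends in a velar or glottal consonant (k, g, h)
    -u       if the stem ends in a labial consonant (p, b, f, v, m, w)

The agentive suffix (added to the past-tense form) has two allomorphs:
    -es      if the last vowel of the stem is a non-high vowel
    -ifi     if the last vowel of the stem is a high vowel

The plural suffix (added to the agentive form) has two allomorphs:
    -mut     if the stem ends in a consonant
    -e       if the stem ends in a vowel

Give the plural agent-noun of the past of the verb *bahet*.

bahettoesmut

*bahet*: final consonant = /t/, coronal → -to → *bahetto*.
The last vowel of the past-tense form *bahetto* is /o/, which is a non-high vowel, so the agentive suffix is -es, giving *bahettoes*.
The agentive form *bahettoes* — final sound /s/ (a consonant) → -mut → *bahettoesmut*.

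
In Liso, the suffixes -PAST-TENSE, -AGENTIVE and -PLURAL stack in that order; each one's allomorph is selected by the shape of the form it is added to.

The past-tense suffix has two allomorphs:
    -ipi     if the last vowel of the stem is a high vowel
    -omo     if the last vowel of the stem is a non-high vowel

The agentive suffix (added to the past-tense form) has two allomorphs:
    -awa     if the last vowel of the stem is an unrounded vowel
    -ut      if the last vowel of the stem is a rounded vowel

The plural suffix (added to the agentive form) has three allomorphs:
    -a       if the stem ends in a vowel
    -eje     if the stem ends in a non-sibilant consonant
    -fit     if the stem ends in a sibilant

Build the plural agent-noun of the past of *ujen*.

*ujen* — last vowel /e/ (a non-high vowel) → -omo → *ujenomo*.
Since the last vowel of the past-tense form *ujenomo* is /o/ (a rounded vowel), it takes -ut, giving *ujenomout*.
Since the final sound of the agentive form *ujenomout* is /t/ (a non-sibilant consonant), it takes -eje, giving *ujenomouteje*.

ujenomouteje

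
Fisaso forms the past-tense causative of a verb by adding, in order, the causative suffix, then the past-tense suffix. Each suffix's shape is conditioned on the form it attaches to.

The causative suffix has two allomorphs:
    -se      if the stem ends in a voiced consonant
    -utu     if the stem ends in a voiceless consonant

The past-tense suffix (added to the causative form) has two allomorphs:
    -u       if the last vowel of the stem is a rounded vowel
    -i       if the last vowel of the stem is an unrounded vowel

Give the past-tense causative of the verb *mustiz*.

*mustiz*: final consonant = /z/, voiced → -se → *mustizse*.
The causative form *mustizse*: last vowel = /e/, an unrounded vowel → -i → *mustizsei*.

mustizsei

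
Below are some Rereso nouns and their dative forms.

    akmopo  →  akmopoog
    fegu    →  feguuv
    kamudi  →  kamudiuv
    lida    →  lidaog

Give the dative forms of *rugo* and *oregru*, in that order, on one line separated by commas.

rugoog, oregruuv

The pattern is height harmony: -uv when the last vowel of the stem is a high vowel (*fegu*, *kamudi*); -og when the last vowel of the stem is a non-high vowel (*akmopo*, *lida*).
Since the last vowel of *rugo* is /o/ (a non-high vowel), it takes -og, giving *rugoog*.
*oregru*: last vowel = /u/, a high vowel → -uv → *oregruuv*.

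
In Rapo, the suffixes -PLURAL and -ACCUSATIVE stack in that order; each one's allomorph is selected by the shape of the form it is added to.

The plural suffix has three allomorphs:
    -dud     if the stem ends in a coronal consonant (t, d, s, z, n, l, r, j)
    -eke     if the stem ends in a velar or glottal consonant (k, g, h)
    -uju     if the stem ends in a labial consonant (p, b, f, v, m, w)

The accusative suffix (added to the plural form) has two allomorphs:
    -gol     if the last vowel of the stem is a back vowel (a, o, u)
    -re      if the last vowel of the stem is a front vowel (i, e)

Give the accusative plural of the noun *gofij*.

Since the final consonant of *gofij* is /j/ (coronal), it takes -dud, giving *gofijdud*.
Since the last vowel of the plural form *gofijdud* is /u/ (a back vowel), it takes -gol, giving *gofijdudgol*.

gofijdudgol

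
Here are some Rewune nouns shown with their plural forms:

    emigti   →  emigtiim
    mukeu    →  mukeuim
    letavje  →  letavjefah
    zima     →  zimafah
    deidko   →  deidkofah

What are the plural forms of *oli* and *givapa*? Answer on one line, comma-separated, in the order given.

oliim, givapafah

Looking at the last vowel of each stem: -im when the last vowel of the stem is a high vowel (*emigti*, *mukeu*); -fah when the last vowel of the stem is a non-high vowel (*letavje*, *zima*, *deidko*).
Since the last vowel of *oli* is /i/ (a high vowel), it takes -im, giving *oliim*.
Since the last vowel of *givapa* is /a/ (a non-high vowel), it takes -fah, giving *givapafah*.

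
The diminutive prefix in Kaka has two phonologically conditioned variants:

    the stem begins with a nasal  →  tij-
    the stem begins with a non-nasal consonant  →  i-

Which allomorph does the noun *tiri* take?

*tiri*: first consonant = /t/, non-nasal → i-.

i-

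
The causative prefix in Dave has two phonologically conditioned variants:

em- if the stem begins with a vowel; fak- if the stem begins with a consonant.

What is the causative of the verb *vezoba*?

*vezoba*: first sound = /v/, a consonant → fak- → *fakvezoba*.

fakvezoba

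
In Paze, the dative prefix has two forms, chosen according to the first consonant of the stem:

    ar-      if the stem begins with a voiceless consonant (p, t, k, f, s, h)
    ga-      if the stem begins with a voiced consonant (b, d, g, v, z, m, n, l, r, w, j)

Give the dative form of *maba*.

gamaba

*maba*: first consonant = /m/, voiced → ga- → *gamaba*.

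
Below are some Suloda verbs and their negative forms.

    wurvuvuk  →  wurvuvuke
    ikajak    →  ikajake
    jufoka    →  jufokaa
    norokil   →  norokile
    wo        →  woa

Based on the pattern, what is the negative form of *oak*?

The pattern is consonant vs. vowel: -e when the stem ends in a consonant (*wurvuvuk*, *ikajak*, *norokil*); -a when the stem ends in a vowel (*jufoka*, *wo*).
*oak* — final sound /k/ (a consonant) → -e → *oake*.

oake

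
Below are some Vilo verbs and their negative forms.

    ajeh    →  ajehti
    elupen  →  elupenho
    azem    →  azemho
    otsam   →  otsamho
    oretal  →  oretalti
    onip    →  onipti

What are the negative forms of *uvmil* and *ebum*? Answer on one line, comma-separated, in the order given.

The alternation tracks the final consonant of the stem — -ho when the stem ends in a nasal (*elupen*, *azem*, *otsam*); -ti when the stem ends in a non-nasal consonant (*ajeh*, *oretal*, *onip*).
*uvmil* — final consonant /l/ (non-nasal) → -ti → *uvmilti*.
The final consonant of *ebum* is /m/, which is a nasal, so the suffix is -ho, giving *ebumho*.

uvmilti, ebumho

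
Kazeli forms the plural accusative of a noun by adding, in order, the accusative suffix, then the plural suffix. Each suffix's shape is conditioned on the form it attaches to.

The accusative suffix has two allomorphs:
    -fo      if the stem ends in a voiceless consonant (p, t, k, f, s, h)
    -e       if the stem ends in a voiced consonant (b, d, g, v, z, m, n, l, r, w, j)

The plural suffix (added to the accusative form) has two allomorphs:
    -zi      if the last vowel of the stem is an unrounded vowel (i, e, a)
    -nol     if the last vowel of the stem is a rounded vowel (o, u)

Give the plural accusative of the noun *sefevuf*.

The final consonant of *sefevuf* is /f/, which is voiceless, so the accusative suffix is -fo, giving *sefevuffo*.
The last vowel of the accusative form *sefevuffo* is /o/, which is a rounded vowel, so the plural suffix is -nol, giving *sefevuffonol*.

sefevuffonol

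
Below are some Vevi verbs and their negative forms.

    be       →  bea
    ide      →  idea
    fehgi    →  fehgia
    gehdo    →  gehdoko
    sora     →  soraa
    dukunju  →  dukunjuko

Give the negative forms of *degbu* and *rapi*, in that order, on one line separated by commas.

The pattern is rounding harmony: -ko when the last vowel of the stem is a rounded vowel (*gehdo*, *dukunju*); -a when the last vowel of the stem is an unrounded vowel (*be*, *ide*, *fehgi*, *sora*).
The last vowel of *degbu* is /u/, which is a rounded vowel, so the suffix is -ko, giving *degbuko*.
Since the last vowel of *rapi* is /i/ (an unrounded vowel), it takes -a, giving *rapia*.

degbuko, rapia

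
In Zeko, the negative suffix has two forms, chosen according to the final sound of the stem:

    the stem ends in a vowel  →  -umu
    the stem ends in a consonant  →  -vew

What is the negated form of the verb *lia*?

liaumu

Since the final sound of *lia* is /a/ (a vowel), it takes -umu, giving *liaumu*.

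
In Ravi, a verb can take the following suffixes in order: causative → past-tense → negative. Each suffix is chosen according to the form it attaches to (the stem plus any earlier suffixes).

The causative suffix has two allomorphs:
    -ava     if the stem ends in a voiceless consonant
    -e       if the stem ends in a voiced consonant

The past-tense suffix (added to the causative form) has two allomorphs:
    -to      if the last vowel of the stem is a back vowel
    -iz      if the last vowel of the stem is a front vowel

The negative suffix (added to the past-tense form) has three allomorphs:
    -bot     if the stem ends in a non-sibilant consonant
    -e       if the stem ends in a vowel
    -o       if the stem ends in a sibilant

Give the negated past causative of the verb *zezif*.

Since the final consonant of *zezif* is /f/ (voiceless), it takes -ava, giving *zezifava*.
Since the last vowel of the causative form *zezifava* is /a/ (a back vowel), it takes -to, giving *zezifavato*.
The final sound of the past-tense form *zezifavato* is /o/, which is a vowel, so the negative suffix is -e, giving *zezifavatoe*.

zezifavatoe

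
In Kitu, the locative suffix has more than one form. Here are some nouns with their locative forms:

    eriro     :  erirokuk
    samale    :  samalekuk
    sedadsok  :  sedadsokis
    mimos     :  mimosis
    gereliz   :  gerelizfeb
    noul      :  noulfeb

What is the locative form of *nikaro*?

The pattern is voicing of the final sound: -is when the stem ends in a voiceless consonant (*sedadsok*, *mimos*); -feb when the stem ends in a voiced consonant (*gereliz*, *noul*); -kuk when the stem ends in a vowel (*eriro*, *samale*).
*nikaro* — final sound /o/ (a vowel) → -kuk → *nikarokuk*.

nikarokuk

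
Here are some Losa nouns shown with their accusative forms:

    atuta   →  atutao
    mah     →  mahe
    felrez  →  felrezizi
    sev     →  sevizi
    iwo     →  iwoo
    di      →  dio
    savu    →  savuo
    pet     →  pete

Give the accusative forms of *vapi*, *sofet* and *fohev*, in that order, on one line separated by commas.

vapio, sofete, fohevizi

The alternation tracks the final sound of the stem — -e when the stem ends in a voiceless consonant (*mah*, *pet*); -izi when the stem ends in a voiced consonant (*felrez*, *sev*); -o when the stem ends in a vowel (*atuta*, *iwo*, *di*, *savu*).
*vapi* — final sound /i/ (a vowel) → -o → *vapio*.
The final sound of *sofet* is /t/, which is a voiceless consonant, so the suffix is -e, giving *sofete*.
Since the final sound of *fohev* is /v/ (a voiced consonant), it takes -izi, giving *fohevizi*.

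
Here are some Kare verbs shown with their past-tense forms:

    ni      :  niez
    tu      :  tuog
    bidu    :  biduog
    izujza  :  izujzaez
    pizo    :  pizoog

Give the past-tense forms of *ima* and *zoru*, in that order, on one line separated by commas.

imaez, zoruog

Looking at the last vowel of each stem: -og when the last vowel of the stem is a rounded vowel (*tu*, *bidu*, *pizo*); -ez when the last vowel of the stem is an unrounded vowel (*ni*, *izujza*).
The last vowel of *ima* is /a/, which is an unrounded vowel, so the suffix is -ez, giving *imaez*.
*zoru* — last vowel /u/ (a rounded vowel) → -og → *zoruog*.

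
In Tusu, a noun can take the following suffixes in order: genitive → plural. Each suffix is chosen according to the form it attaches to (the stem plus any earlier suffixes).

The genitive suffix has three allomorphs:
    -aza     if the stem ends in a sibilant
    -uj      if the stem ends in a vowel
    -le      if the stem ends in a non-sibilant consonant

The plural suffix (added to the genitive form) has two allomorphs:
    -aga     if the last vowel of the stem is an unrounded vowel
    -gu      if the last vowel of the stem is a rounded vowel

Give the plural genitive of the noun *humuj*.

humujleaga

*humuj*: final sound = /j/, a non-sibilant consonant → -le → *humujle*.
The last vowel of the genitive form *humujle* is /e/, which is an unrounded vowel, so the plural suffix is -aga, giving *humujleaga*.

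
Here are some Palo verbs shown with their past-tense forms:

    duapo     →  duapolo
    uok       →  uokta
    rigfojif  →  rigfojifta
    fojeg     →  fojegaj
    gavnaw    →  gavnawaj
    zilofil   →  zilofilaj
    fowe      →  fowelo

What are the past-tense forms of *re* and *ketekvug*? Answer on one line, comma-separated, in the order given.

Looking at the final sound of each stem: -ta when the stem ends in a voiceless consonant (*uok*, *rigfojif*); -aj when the stem ends in a voiced consonant (*fojeg*, *gavnaw*, *zilofil*); -lo when the stem ends in a vowel (*duapo*, *fowe*).
The final sound of *re* is /e/, which is a vowel, so the suffix is -lo, giving *relo*.
*ketekvug*: final sound = /g/, a voiced consonant → -aj → *ketekvugaj*.

relo, ketekvugaj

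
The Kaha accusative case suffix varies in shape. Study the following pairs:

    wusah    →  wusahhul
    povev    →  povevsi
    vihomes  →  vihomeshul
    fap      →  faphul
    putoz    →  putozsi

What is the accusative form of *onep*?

onephul

The suffix is conditioned by the final consonant: -hul when the stem ends in a voiceless consonant (*wusah*, *vihomes*, *fap*); -si when the stem ends in a voiced consonant (*povev*, *putoz*).
*onep* — final consonant /p/ (voiceless) → -hul → *onephul*.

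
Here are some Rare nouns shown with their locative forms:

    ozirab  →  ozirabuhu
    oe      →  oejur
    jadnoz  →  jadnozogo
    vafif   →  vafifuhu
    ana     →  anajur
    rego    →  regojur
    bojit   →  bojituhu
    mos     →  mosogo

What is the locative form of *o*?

ojur

The suffix is conditioned by the final sound: -ogo when the stem ends in a sibilant (*jadnoz*, *mos*); -uhu when the stem ends in a non-sibilant consonant (*ozirab*, *vafif*, *bojit*); -jur when the stem ends in a vowel (*oe*, *ana*, *rego*).
*o*: final sound = /o/, a vowel → -jur → *ojur*.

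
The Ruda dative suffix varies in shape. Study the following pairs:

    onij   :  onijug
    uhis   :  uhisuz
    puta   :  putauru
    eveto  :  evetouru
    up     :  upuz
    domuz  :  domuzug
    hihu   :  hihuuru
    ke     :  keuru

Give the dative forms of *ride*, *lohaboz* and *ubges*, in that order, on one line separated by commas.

rideuru, lohabozug, ubgesuz

The alternation tracks the final sound of the stem — -uz when the stem ends in a voiceless consonant (*uhis*, *up*); -ug when the stem ends in a voiced consonant (*onij*, *domuz*); -uru when the stem ends in a vowel (*puta*, *eveto*, *hihu*, *ke*).
*ride*: final sound = /e/, a vowel → -uru → *rideuru*.
*lohaboz* — final sound /z/ (a voiced consonant) → -ug → *lohabozug*.
Since the final sound of *ubges* is /s/ (a voiceless consonant), it takes -uz, giving *ubgesuz*.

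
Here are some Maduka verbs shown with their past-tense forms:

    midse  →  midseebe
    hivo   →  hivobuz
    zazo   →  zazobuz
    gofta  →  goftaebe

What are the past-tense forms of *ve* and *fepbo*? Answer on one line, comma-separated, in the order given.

veebe, fepbobuz

The pattern is rounding harmony: -buz when the last vowel of the stem is a rounded vowel (*hivo*, *zazo*); -ebe when the last vowel of the stem is an unrounded vowel (*midse*, *gofta*).
*ve* — last vowel /e/ (an unrounded vowel) → -ebe → *veebe*.
The last vowel of *fepbo* is /o/, which is a rounded vowel, so the suffix is -buz, giving *fepbobuz*.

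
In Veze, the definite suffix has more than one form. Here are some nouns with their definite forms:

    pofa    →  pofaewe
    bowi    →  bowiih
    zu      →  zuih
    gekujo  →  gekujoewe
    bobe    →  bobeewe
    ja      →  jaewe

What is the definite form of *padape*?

padapeewe

The suffix is conditioned by the last vowel: -ih when the last vowel of the stem is a high vowel (*bowi*, *zu*); -ewe when the last vowel of the stem is a non-high vowel (*pofa*, *gekujo*, *bobe*, *ja*).
Since the last vowel of *padape* is /e/ (a non-high vowel), it takes -ewe, giving *padapeewe*.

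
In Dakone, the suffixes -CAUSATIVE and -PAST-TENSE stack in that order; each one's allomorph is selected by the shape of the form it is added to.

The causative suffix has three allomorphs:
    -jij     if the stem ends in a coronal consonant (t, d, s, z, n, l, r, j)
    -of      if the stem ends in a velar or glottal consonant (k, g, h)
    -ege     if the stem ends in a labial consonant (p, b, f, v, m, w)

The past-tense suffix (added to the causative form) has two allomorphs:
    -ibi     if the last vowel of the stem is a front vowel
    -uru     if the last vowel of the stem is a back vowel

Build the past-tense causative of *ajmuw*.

ajmuwegeibi

Since the final consonant of *ajmuw* is /w/ (labial), it takes -ege, giving *ajmuwege*.
Since the last vowel of the causative form *ajmuwege* is /e/ (a front vowel), it takes -ibi, giving *ajmuwegeibi*.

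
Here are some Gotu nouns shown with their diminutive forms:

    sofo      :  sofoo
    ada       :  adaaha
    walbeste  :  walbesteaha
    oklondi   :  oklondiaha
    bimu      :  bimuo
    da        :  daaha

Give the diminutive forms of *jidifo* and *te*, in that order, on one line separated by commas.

jidifoo, teaha

The suffix is conditioned by the last vowel: -o when the last vowel of the stem is a rounded vowel (*sofo*, *bimu*); -aha when the last vowel of the stem is an unrounded vowel (*ada*, *walbeste*, *oklondi*, *da*).
The last vowel of *jidifo* is /o/, which is a rounded vowel, so the suffix is -o, giving *jidifoo*.
*te* — last vowel /e/ (an unrounded vowel) → -aha → *teaha*.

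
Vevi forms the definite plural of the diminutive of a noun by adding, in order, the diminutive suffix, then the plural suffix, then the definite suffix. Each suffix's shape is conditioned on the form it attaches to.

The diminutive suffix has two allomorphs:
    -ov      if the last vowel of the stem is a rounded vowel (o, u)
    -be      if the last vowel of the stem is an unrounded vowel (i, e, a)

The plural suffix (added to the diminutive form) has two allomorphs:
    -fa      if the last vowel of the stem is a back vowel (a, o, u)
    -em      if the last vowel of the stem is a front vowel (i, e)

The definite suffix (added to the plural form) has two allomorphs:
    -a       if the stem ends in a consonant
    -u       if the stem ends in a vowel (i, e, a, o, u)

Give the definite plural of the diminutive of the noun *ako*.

*ako*: last vowel = /o/, a rounded vowel → -ov → *akoov*.
The last vowel of the diminutive form *akoov* is /o/, which is a back vowel, so the plural suffix is -fa, giving *akoovfa*.
Since the final sound of the plural form *akoovfa* is /a/ (a vowel), it takes -u, giving *akoovfau*.

akoovfau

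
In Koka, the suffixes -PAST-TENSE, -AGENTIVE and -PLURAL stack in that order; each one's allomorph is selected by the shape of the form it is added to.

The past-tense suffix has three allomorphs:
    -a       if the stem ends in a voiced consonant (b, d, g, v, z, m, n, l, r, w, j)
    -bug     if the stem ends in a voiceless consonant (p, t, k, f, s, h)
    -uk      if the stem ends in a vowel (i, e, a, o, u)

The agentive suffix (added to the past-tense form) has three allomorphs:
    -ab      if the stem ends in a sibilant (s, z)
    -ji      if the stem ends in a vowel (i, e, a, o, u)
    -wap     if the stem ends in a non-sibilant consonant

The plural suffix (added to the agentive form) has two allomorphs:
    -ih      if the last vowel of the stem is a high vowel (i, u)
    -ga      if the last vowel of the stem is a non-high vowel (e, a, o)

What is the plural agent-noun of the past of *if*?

ifbugwapga

*if* — final sound /f/ (a voiceless consonant) → -bug → *ifbug*.
The final sound of the past-tense form *ifbug* is /g/, which is a non-sibilant consonant, so the agentive suffix is -wap, giving *ifbugwap*.
The last vowel of the agentive form *ifbugwap* is /a/, which is a non-high vowel, so the plural suffix is -ga, giving *ifbugwapga*.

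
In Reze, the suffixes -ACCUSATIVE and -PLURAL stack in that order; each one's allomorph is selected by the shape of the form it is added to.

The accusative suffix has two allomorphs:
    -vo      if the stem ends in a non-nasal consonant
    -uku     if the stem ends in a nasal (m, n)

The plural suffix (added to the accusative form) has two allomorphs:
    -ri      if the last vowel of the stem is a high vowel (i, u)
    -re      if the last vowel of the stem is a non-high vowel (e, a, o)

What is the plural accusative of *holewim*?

holewimukuri

The final consonant of *holewim* is /m/, which is a nasal, so the accusative suffix is -uku, giving *holewimuku*.
The accusative form *holewimuku*: last vowel = /u/, a high vowel → -ri → *holewimukuri*.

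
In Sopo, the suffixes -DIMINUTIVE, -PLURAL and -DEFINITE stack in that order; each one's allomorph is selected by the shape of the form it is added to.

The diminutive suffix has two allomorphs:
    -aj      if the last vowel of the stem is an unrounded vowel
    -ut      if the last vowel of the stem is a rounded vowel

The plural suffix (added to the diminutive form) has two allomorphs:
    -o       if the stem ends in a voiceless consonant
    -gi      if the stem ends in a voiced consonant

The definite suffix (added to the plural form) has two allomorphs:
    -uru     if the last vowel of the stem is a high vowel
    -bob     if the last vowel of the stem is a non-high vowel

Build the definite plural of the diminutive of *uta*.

*uta*: last vowel = /a/, an unrounded vowel → -aj → *utaaj*.
Since the final consonant of the diminutive form *utaaj* is /j/ (voiced), it takes -gi, giving *utaajgi*.
Since the last vowel of the plural form *utaajgi* is /i/ (a high vowel), it takes -uru, giving *utaajgiuru*.

utaajgiuru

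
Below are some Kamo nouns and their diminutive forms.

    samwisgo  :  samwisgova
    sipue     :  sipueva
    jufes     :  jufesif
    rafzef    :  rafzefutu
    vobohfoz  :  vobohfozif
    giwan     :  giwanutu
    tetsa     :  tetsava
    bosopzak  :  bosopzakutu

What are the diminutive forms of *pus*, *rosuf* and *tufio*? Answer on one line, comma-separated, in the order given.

pusif, rosufutu, tufiova

The alternation tracks the final sound of the stem — -if when the stem ends in a sibilant (*jufes*, *vobohfoz*); -utu when the stem ends in a non-sibilant consonant (*rafzef*, *giwan*, *bosopzak*); -va when the stem ends in a vowel (*samwisgo*, *sipue*, *tetsa*).
Since the final sound of *pus* is /s/ (a sibilant), it takes -if, giving *pusif*.
Since the final sound of *rosuf* is /f/ (a non-sibilant consonant), it takes -utu, giving *rosufutu*.
*tufio*: final sound = /o/, a vowel → -va → *tufiova*.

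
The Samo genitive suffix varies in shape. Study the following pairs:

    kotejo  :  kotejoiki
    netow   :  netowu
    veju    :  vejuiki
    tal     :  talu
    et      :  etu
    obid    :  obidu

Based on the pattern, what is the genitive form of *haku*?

hakuiki

The alternation tracks the final sound of the stem — -u when the stem ends in a consonant (*netow*, *tal*, *et*, *obid*); -iki when the stem ends in a vowel (*kotejo*, *veju*).
Since the final sound of *haku* is /u/ (a vowel), it takes -iki, giving *hakuiki*.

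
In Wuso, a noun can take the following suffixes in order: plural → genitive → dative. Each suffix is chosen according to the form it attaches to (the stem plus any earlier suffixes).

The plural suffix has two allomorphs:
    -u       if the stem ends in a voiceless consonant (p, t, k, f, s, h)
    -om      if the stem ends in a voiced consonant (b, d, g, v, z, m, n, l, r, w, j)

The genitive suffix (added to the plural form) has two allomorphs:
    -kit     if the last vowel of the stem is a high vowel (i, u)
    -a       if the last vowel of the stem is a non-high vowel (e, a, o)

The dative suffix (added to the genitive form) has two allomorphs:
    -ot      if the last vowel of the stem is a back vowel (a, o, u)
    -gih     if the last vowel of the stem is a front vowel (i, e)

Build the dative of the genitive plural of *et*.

etukitgih

Since the final consonant of *et* is /t/ (voiceless), it takes -u, giving *etu*.
The plural form *etu*: last vowel = /u/, a high vowel → -kit → *etukit*.
The genitive form *etukit* — last vowel /i/ (a front vowel) → -gih → *etukitgih*.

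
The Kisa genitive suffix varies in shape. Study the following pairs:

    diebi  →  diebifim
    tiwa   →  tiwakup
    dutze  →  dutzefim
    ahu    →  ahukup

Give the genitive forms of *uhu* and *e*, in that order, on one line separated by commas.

uhukup, efim

The alternation tracks the last vowel of the stem — -fim when the last vowel of the stem is a front vowel (*diebi*, *dutze*); -kup when the last vowel of the stem is a back vowel (*tiwa*, *ahu*).
Since the last vowel of *uhu* is /u/ (a back vowel), it takes -kup, giving *uhukup*.
Since the last vowel of *e* is /e/ (a front vowel), it takes -fim, giving *efim*.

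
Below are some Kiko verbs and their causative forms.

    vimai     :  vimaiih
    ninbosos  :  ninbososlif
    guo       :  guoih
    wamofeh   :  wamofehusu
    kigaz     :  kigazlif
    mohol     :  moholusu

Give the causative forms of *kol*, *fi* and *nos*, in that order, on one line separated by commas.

kolusu, fiih, noslif

Looking at the final sound of each stem: -lif when the stem ends in a sibilant (*ninbosos*, *kigaz*); -usu when the stem ends in a non-sibilant consonant (*wamofeh*, *mohol*); -ih when the stem ends in a vowel (*vimai*, *guo*).
Since the final sound of *kol* is /l/ (a non-sibilant consonant), it takes -usu, giving *kolusu*.
The final sound of *fi* is /i/, which is a vowel, so the suffix is -ih, giving *fiih*.
*nos*: final sound = /s/, a sibilant → -lif → *noslif*.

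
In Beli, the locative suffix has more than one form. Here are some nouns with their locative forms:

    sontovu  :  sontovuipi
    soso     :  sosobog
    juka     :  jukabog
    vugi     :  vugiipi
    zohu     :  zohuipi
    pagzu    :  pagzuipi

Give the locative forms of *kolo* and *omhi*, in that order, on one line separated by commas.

kolobog, omhiipi

The alternation tracks the last vowel of the stem — -ipi when the last vowel of the stem is a high vowel (*sontovu*, *vugi*, *zohu*, *pagzu*); -bog when the last vowel of the stem is a non-high vowel (*soso*, *juka*).
Since the last vowel of *kolo* is /o/ (a non-high vowel), it takes -bog, giving *kolobog*.
The last vowel of *omhi* is /i/, which is a high vowel, so the suffix is -ipi, giving *omhiipi*.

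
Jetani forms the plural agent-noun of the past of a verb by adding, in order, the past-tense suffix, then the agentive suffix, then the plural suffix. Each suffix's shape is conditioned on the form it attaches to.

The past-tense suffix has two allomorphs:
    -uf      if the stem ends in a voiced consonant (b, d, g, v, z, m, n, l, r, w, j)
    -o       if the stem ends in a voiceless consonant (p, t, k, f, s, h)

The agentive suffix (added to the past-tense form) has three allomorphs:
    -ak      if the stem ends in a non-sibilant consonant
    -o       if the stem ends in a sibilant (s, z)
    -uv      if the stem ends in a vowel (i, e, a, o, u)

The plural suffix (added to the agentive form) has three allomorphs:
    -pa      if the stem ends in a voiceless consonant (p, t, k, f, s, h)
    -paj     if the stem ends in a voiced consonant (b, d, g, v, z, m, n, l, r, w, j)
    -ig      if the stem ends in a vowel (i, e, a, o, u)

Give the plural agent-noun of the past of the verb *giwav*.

giwavufakpa

*giwav* — final consonant /v/ (voiced) → -uf → *giwavuf*.
Since the final sound of the past-tense form *giwavuf* is /f/ (a non-sibilant consonant), it takes -ak, giving *giwavufak*.
Since the final sound of the agentive form *giwavufak* is /k/ (a voiceless consonant), it takes -pa, giving *giwavufakpa*.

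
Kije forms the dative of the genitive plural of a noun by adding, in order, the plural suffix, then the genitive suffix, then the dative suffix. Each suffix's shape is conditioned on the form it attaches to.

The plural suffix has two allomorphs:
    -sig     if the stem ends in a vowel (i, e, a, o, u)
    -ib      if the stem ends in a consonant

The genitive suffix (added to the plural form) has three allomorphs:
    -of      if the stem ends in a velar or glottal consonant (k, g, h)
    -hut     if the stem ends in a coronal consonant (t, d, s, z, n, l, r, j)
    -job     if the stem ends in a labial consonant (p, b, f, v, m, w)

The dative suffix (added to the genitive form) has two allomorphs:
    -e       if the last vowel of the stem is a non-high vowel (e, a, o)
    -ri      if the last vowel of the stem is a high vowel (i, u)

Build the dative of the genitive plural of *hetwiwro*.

hetwiwrosigofe

The final sound of *hetwiwro* is /o/, which is a vowel, so the plural suffix is -sig, giving *hetwiwrosig*.
The final consonant of the plural form *hetwiwrosig* is /g/, which is velar/glottal, so the genitive suffix is -of, giving *hetwiwrosigof*.
The last vowel of the genitive form *hetwiwrosigof* is /o/, which is a non-high vowel, so the dative suffix is -e, giving *hetwiwrosigofe*.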